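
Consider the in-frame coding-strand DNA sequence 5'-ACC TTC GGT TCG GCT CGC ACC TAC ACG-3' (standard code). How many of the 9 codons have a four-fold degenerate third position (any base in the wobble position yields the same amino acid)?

7

Codon 1 ACC (Thr): third position 4-fold.
Codon 2 TTC (Phe): third position 2-fold.
Codon 3 GGT (Gly): third position 4-fold.
Codon 4 TCG (Ser): third position 4-fold.
Codon 5 GCT (Ala): third position 4-fold.
Codon 6 CGC (Arg): third position 4-fold.
Codon 7 ACC (Thr): third position 4-fold.
Codon 8 TAC (Tyr): third position 2-fold.
Codon 9 ACG (Thr): third position 4-fold.
Four-fold degenerate third positions: 7.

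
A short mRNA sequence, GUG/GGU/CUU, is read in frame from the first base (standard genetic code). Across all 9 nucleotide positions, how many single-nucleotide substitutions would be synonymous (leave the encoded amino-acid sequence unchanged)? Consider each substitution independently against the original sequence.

9

Codon 1 (GUG, Val): 3 synonymous substitutions.
Codon 2 (GGU, Gly): 3 synonymous substitutions.
Codon 3 (CUU, Leu): 3 synonymous substitutions.
Total: 3 + 3 + 3 = 9.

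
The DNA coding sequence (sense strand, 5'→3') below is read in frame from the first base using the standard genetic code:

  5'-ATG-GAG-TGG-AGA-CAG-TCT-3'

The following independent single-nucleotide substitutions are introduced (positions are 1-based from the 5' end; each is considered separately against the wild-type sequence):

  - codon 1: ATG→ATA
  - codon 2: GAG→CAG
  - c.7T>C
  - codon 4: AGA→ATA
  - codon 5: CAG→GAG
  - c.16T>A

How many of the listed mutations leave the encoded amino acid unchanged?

Codon 1: ATG (Met) → ATA (Ile) — missense.
Codon 2: GAG (Glu) → CAG (Gln) — missense.
Codon 3: TGG (Trp) → CGG (Arg) — missense.
Codon 4: AGA (Arg) → ATA (Ile) — missense.
Codon 5: CAG (Gln) → GAG (Glu) — missense.
Codon 6: TCT (Ser) → ACT (Thr) — missense.
Synonymous: 0 of 6.

0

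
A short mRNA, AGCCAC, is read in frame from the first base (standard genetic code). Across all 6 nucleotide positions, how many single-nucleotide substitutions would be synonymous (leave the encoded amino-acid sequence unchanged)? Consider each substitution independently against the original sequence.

2

Codon 1 (AGC, Ser): 1 synonymous substitution.
Codon 2 (CAC, His): 1 synonymous substitution.
Total: 1 + 1 = 2.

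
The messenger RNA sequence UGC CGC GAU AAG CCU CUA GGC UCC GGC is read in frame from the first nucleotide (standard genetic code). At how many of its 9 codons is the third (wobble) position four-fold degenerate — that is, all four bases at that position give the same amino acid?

Codon 1 UGC (Cys): third position 2-fold.
Codon 2 CGC (Arg): third position 4-fold.
Codon 3 GAU (Asp): third position 2-fold.
Codon 4 AAG (Lys): third position 2-fold.
Codon 5 CCU (Pro): third position 4-fold.
Codon 6 CUA (Leu): third position 4-fold.
Codon 7 GGC (Gly): third position 4-fold.
Codon 8 UCC (Ser): third position 4-fold.
Codon 9 GGC (Gly): third position 4-fold.
Four-fold degenerate third positions: 6.

6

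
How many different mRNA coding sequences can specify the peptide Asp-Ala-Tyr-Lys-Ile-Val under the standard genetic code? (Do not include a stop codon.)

Asp: 2 codons.
Ala: 4 codons.
Tyr: 2 codons.
Lys: 2 codons.
Ile: 3 codons.
Val: 4 codons.
2 × 4 × 2 × 2 × 3 × 4 = 384.

384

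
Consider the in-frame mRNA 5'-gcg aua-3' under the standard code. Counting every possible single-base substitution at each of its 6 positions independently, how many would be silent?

5

Codon 1 (GCG, Ala): 3 synonymous substitutions.
Codon 2 (AUA, Ile): 2 synonymous substitutions.
Total: 3 + 2 = 5.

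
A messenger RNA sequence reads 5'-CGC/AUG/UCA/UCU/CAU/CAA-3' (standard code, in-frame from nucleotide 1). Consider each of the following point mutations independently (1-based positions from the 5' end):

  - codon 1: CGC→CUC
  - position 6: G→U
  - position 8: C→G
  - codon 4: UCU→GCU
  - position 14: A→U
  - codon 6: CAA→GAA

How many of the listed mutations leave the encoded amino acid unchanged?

0

Codon 1: CGC (Arg) → CUC (Leu) — missense.
Codon 2: AUG (Met) → AUU (Ile) — missense.
Codon 3: UCA (Ser) → UGA (Stop) — nonsense.
Codon 4: UCU (Ser) → GCU (Ala) — missense.
Codon 5: CAU (His) → CUU (Leu) — missense.
Codon 6: CAA (Gln) → GAA (Glu) — missense.
Synonymous: 0 of 6.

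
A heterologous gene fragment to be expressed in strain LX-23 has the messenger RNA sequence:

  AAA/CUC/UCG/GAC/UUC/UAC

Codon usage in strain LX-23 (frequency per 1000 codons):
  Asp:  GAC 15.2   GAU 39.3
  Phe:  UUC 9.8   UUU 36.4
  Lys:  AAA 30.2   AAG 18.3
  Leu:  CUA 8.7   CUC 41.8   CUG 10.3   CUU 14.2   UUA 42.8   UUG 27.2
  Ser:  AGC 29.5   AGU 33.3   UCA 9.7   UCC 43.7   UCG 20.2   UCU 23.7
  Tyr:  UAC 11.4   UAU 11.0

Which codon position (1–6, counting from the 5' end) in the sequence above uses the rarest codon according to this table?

Codon 1 AAA (Lys): 30.2 per 1000.
Codon 2 CUC (Leu): 41.8 per 1000.
Codon 3 UCG (Ser): 20.2 per 1000.
Codon 4 GAC (Asp): 15.2 per 1000.
Codon 5 UUC (Phe): 9.8 per 1000.
Codon 6 UAC (Tyr): 11.4 per 1000.
Lowest frequency is 9.8 at codon 5.

5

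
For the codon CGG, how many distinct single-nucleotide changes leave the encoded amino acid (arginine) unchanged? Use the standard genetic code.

4

Position 1: AGG → 1 synonymous.
Position 2: none → 0 synonymous.
Position 3: CGU, CGC, CGA → 3 synonymous.
Total: 1 + 0 + 3 = 4.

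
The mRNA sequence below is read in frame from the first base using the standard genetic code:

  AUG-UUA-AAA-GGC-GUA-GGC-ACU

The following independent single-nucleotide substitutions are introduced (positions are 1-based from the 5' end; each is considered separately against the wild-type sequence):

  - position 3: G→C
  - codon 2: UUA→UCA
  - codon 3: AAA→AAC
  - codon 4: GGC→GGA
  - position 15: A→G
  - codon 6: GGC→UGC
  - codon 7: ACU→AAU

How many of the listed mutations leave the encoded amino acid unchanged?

2

Codon 1: AUG (Met) → AUC (Ile) — missense.
Codon 2: UUA (Leu) → UCA (Ser) — missense.
Codon 3: AAA (Lys) → AAC (Asn) — missense.
Codon 4: GGC (Gly) → GGA (Gly) — synonymous.
Codon 5: GUA (Val) → GUG (Val) — synonymous.
Codon 6: GGC (Gly) → UGC (Cys) — missense.
Codon 7: ACU (Thr) → AAU (Asn) — missense.
Synonymous: 2 of 7.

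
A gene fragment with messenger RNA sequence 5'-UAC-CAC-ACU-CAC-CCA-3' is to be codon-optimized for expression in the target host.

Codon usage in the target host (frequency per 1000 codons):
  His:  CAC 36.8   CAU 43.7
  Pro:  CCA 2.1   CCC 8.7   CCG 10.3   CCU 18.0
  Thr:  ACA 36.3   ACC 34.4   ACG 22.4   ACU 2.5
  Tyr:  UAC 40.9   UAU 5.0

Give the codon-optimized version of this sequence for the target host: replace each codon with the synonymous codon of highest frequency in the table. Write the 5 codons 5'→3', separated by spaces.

UAC CAU ACA CAU CCU

Codon 1 (Tyr): best is UAC at 40.9.
Codon 2 (His): best is CAU at 43.7.
Codon 3 (Thr): best is ACA at 36.3.
Codon 4 (His): best is CAU at 43.7.
Codon 5 (Pro): best is CCU at 18.0.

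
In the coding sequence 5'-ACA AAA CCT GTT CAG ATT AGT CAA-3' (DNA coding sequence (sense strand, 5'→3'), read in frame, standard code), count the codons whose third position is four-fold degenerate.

3

Codon 1 ACA (Thr): third position 4-fold.
Codon 2 AAA (Lys): third position 2-fold.
Codon 3 CCT (Pro): third position 4-fold.
Codon 4 GTT (Val): third position 4-fold.
Codon 5 CAG (Gln): third position 2-fold.
Codon 6 ATT (Ile): third position 3-fold.
Codon 7 AGT (Ser): third position 2-fold.
Codon 8 CAA (Gln): third position 2-fold.
Four-fold degenerate third positions: 3.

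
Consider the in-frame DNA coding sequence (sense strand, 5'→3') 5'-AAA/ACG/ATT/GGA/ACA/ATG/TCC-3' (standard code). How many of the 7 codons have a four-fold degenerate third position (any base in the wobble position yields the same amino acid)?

4

Codon 1 AAA (Lys): third position 2-fold.
Codon 2 ACG (Thr): third position 4-fold.
Codon 3 ATT (Ile): third position 3-fold.
Codon 4 GGA (Gly): third position 4-fold.
Codon 5 ACA (Thr): third position 4-fold.
Codon 6 ATG (Met): third position 1-fold.
Codon 7 TCC (Ser): third position 4-fold.
Four-fold degenerate third positions: 4.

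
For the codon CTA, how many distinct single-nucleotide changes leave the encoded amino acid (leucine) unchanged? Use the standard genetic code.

4

Position 1: TTA → 1 synonymous.
Position 2: none → 0 synonymous.
Position 3: CTT, CTC, CTG → 3 synonymous.
Total: 1 + 0 + 3 = 4.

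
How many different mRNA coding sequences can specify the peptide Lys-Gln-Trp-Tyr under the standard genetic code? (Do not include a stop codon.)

Lys: 2 codons.
Gln: 2 codons.
Trp: 1 codon.
Tyr: 2 codons.
2 × 2 × 1 × 2 = 8.

8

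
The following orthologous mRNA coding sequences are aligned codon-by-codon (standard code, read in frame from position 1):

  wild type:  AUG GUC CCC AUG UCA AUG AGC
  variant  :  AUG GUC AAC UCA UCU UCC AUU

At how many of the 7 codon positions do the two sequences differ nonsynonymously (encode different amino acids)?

4

Codon 1: AUG Met / AUG Met — identical.
Codon 2: GUC Val / GUC Val — identical.
Codon 3: CCC Pro / AAC Asn — nonsynonymous.
Codon 4: AUG Met / UCA Ser — nonsynonymous.
Codon 5: UCA Ser / UCU Ser — synonymous.
Codon 6: AUG Met / UCC Ser — nonsynonymous.
Codon 7: AGC Ser / AUU Ile — nonsynonymous.
Nonsynonymous differences: 4.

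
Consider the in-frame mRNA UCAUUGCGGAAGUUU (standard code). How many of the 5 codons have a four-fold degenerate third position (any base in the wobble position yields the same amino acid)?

Codon 1 UCA (Ser): third position 4-fold.
Codon 2 UUG (Leu): third position 2-fold.
Codon 3 CGG (Arg): third position 4-fold.
Codon 4 AAG (Lys): third position 2-fold.
Codon 5 UUU (Phe): third position 2-fold.
Four-fold degenerate third positions: 2.

2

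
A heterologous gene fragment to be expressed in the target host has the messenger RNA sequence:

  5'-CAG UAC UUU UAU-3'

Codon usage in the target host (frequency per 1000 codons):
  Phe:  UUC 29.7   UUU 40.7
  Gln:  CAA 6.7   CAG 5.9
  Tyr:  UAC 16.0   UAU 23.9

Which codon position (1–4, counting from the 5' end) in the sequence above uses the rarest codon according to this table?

Codon 1 CAG (Gln): 5.9 per 1000.
Codon 2 UAC (Tyr): 16.0 per 1000.
Codon 3 UUU (Phe): 40.7 per 1000.
Codon 4 UAU (Tyr): 23.9 per 1000.
Lowest frequency is 5.9 at codon 1.

1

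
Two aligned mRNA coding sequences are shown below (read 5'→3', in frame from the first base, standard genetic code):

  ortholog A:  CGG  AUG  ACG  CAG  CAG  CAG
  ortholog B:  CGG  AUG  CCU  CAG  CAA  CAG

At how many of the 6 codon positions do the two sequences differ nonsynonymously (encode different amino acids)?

Codon 1: CGG Arg / CGG Arg — identical.
Codon 2: AUG Met / AUG Met — identical.
Codon 3: ACG Thr / CCU Pro — nonsynonymous.
Codon 4: CAG Gln / CAG Gln — identical.
Codon 5: CAG Gln / CAA Gln — synonymous.
Codon 6: CAG Gln / CAG Gln — identical.
Nonsynonymous differences: 1.

1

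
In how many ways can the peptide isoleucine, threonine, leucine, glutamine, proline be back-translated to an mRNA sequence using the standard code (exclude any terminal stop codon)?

Ile: 3 codons.
Thr: 4 codons.
Leu: 6 codons.
Gln: 2 codons.
Pro: 4 codons.
3 × 4 × 6 × 2 × 4 = 576.

576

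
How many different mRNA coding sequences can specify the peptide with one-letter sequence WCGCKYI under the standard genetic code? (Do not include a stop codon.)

192

Trp: 1 codon.
Cys: 2 codons.
Gly: 4 codons.
Cys: 2 codons.
Lys: 2 codons.
Tyr: 2 codons.
Ile: 3 codons.
1 × 2 × 4 × 2 × 2 × 2 × 3 = 192.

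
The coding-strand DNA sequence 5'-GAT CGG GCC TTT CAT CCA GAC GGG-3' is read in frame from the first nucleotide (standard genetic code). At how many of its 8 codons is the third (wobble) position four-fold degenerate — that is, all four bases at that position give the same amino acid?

4

Codon 1 GAT (Asp): third position 2-fold.
Codon 2 CGG (Arg): third position 4-fold.
Codon 3 GCC (Ala): third position 4-fold.
Codon 4 TTT (Phe): third position 2-fold.
Codon 5 CAT (His): third position 2-fold.
Codon 6 CCA (Pro): third position 4-fold.
Codon 7 GAC (Asp): third position 2-fold.
Codon 8 GGG (Gly): third position 4-fold.
Four-fold degenerate third positions: 4.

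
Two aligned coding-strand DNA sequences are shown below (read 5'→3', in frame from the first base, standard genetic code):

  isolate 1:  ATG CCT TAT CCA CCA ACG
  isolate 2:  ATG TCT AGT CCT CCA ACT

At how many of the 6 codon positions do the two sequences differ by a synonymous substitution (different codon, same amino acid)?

Codon 1: ATG Met / ATG Met — identical.
Codon 2: CCT Pro / TCT Ser — nonsynonymous.
Codon 3: TAT Tyr / AGT Ser — nonsynonymous.
Codon 4: CCA Pro / CCT Pro — synonymous.
Codon 5: CCA Pro / CCA Pro — identical.
Codon 6: ACG Thr / ACT Thr — synonymous.
Synonymous differences: 2.

2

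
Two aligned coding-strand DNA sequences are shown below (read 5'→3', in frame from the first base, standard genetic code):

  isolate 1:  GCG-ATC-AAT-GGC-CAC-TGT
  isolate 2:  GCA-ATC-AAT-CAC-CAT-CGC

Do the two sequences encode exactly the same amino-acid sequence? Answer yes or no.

no

Codon 1: GCG Ala / GCA Ala — synonymous.
Codon 2: ATC Ile / ATC Ile — identical.
Codon 3: AAT Asn / AAT Asn — identical.
Codon 4: GGC Gly / CAC His — nonsynonymous.
Codon 5: CAC His / CAT His — synonymous.
Codon 6: TGT Cys / CGC Arg — nonsynonymous.
Nonsynonymous differences: 2 → different protein.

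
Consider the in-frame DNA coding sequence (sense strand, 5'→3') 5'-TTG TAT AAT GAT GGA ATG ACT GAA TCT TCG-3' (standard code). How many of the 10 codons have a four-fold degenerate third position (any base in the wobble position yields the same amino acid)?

Codon 1 TTG (Leu): third position 2-fold.
Codon 2 TAT (Tyr): third position 2-fold.
Codon 3 AAT (Asn): third position 2-fold.
Codon 4 GAT (Asp): third position 2-fold.
Codon 5 GGA (Gly): third position 4-fold.
Codon 6 ATG (Met): third position 1-fold.
Codon 7 ACT (Thr): third position 4-fold.
Codon 8 GAA (Glu): third position 2-fold.
Codon 9 TCT (Ser): third position 4-fold.
Codon 10 TCG (Ser): third position 4-fold.
Four-fold degenerate third positions: 4.

4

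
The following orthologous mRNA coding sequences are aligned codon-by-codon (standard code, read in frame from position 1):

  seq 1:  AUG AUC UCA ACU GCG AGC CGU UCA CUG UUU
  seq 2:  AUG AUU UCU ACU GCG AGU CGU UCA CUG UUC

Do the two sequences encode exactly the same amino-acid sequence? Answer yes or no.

Codon 1: AUG Met / AUG Met — identical.
Codon 2: AUC Ile / AUU Ile — synonymous.
Codon 3: UCA Ser / UCU Ser — synonymous.
Codon 4: ACU Thr / ACU Thr — identical.
Codon 5: GCG Ala / GCG Ala — identical.
Codon 6: AGC Ser / AGU Ser — synonymous.
Codon 7: CGU Arg / CGU Arg — identical.
Codon 8: UCA Ser / UCA Ser — identical.
Codon 9: CUG Leu / CUG Leu — identical.
Codon 10: UUU Phe / UUC Phe — synonymous.
Nonsynonymous differences: 0 → same protein.

yes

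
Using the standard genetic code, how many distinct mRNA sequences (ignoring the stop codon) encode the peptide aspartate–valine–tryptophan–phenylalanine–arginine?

Asp: 2 codons.
Val: 4 codons.
Trp: 1 codon.
Phe: 2 codons.
Arg: 6 codons.
2 × 4 × 1 × 2 × 6 = 96.

96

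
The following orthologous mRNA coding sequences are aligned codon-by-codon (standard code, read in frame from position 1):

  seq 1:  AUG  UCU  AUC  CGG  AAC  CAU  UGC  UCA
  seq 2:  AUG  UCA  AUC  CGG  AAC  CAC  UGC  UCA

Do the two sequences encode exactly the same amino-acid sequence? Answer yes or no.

yes

Codon 1: AUG Met / AUG Met — identical.
Codon 2: UCU Ser / UCA Ser — synonymous.
Codon 3: AUC Ile / AUC Ile — identical.
Codon 4: CGG Arg / CGG Arg — identical.
Codon 5: AAC Asn / AAC Asn — identical.
Codon 6: CAU His / CAC His — synonymous.
Codon 7: UGC Cys / UGC Cys — identical.
Codon 8: UCA Ser / UCA Ser — identical.
Nonsynonymous differences: 0 → same protein.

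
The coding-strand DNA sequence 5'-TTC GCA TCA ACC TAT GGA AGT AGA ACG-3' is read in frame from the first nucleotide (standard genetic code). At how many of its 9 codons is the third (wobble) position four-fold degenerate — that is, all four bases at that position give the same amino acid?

5

Codon 1 TTC (Phe): third position 2-fold.
Codon 2 GCA (Ala): third position 4-fold.
Codon 3 TCA (Ser): third position 4-fold.
Codon 4 ACC (Thr): third position 4-fold.
Codon 5 TAT (Tyr): third position 2-fold.
Codon 6 GGA (Gly): third position 4-fold.
Codon 7 AGT (Ser): third position 2-fold.
Codon 8 AGA (Arg): third position 2-fold.
Codon 9 ACG (Thr): third position 4-fold.
Four-fold degenerate third positions: 5.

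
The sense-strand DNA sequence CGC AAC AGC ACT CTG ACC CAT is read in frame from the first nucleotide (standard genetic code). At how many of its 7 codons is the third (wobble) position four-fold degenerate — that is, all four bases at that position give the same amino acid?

Codon 1 CGC (Arg): third position 4-fold.
Codon 2 AAC (Asn): third position 2-fold.
Codon 3 AGC (Ser): third position 2-fold.
Codon 4 ACT (Thr): third position 4-fold.
Codon 5 CTG (Leu): third position 4-fold.
Codon 6 ACC (Thr): third position 4-fold.
Codon 7 CAT (His): third position 2-fold.
Four-fold degenerate third positions: 4.

4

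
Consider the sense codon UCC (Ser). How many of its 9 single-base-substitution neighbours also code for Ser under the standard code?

Position 1: none → 0 synonymous.
Position 2: none → 0 synonymous.
Position 3: UCU, UCA, UCG → 3 synonymous.
Total: 0 + 0 + 3 = 3.

3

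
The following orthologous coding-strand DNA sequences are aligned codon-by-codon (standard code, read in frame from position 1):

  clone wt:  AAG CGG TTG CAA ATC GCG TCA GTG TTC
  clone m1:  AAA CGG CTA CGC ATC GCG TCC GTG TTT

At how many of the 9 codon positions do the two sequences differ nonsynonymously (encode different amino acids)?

Codon 1: AAG Lys / AAA Lys — synonymous.
Codon 2: CGG Arg / CGG Arg — identical.
Codon 3: TTG Leu / CTA Leu — synonymous.
Codon 4: CAA Gln / CGC Arg — nonsynonymous.
Codon 5: ATC Ile / ATC Ile — identical.
Codon 6: GCG Ala / GCG Ala — identical.
Codon 7: TCA Ser / TCC Ser — synonymous.
Codon 8: GTG Val / GTG Val — identical.
Codon 9: TTC Phe / TTT Phe — synonymous.
Nonsynonymous differences: 1.

1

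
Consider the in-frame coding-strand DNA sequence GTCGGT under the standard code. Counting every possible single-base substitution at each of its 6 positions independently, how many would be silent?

6

Codon 1 (GTC, Val): 3 synonymous substitutions.
Codon 2 (GGT, Gly): 3 synonymous substitutions.
Total: 3 + 3 = 6.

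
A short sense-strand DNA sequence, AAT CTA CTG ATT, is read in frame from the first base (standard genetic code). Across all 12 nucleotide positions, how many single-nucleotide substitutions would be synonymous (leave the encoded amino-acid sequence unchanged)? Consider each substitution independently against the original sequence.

11

Codon 1 (AAT, Asn): 1 synonymous substitution.
Codon 2 (CTA, Leu): 4 synonymous substitutions.
Codon 3 (CTG, Leu): 4 synonymous substitutions.
Codon 4 (ATT, Ile): 2 synonymous substitutions.
Total: 1 + 4 + 4 + 2 = 11.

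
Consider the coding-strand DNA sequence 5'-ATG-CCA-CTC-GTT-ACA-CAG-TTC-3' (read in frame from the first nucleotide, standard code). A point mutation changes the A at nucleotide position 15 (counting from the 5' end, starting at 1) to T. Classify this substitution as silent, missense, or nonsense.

Position 15 falls in codon 5: ACA → Thr.
After the substitution the codon is ACT → Thr.
Both encode Thr, so the change is synonymous.

silent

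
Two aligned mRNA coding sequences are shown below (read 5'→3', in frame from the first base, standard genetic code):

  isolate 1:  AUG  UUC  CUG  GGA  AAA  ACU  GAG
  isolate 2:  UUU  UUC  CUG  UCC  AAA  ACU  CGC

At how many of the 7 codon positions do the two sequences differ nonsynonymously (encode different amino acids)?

3

Codon 1: AUG Met / UUU Phe — nonsynonymous.
Codon 2: UUC Phe / UUC Phe — identical.
Codon 3: CUG Leu / CUG Leu — identical.
Codon 4: GGA Gly / UCC Ser — nonsynonymous.
Codon 5: AAA Lys / AAA Lys — identical.
Codon 6: ACU Thr / ACU Thr — identical.
Codon 7: GAG Glu / CGC Arg — nonsynonymous.
Nonsynonymous differences: 3.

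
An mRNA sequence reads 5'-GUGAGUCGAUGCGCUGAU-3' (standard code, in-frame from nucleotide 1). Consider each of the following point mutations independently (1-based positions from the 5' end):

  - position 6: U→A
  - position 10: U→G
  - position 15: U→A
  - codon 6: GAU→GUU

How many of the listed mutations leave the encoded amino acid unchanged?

Codon 2: AGU (Ser) → AGA (Arg) — missense.
Codon 4: UGC (Cys) → GGC (Gly) — missense.
Codon 5: GCU (Ala) → GCA (Ala) — synonymous.
Codon 6: GAU (Asp) → GUU (Val) — missense.
Synonymous: 1 of 4.

1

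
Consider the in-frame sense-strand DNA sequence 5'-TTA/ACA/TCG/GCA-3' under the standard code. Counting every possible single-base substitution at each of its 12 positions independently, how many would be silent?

11

Codon 1 (TTA, Leu): 2 synonymous substitutions.
Codon 2 (ACA, Thr): 3 synonymous substitutions.
Codon 3 (TCG, Ser): 3 synonymous substitutions.
Codon 4 (GCA, Ala): 3 synonymous substitutions.
Total: 2 + 3 + 3 + 3 = 11.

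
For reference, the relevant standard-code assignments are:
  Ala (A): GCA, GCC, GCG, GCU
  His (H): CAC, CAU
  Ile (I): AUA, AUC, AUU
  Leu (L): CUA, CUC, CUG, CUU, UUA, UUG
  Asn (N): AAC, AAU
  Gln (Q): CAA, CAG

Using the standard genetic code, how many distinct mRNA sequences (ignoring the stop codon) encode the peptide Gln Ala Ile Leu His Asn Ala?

2304

Gln: 2 codons.
Ala: 4 codons.
Ile: 3 codons.
Leu: 6 codons.
His: 2 codons.
Asn: 2 codons.
Ala: 4 codons.
2 × 4 × 3 × 6 × 2 × 2 × 4 = 2304.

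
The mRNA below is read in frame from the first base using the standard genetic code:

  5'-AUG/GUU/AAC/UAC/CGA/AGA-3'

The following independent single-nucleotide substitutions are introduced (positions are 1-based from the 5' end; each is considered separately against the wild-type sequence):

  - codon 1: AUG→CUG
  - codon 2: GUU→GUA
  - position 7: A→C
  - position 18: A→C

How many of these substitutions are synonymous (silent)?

Codon 1: AUG (Met) → CUG (Leu) — missense.
Codon 2: GUU (Val) → GUA (Val) — synonymous.
Codon 3: AAC (Asn) → CAC (His) — missense.
Codon 6: AGA (Arg) → AGC (Ser) — missense.
Synonymous: 1 of 4.

1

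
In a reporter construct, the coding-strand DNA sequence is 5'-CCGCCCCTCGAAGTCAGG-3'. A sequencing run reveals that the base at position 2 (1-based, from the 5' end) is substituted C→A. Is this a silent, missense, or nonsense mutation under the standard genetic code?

missense

Position 2 falls in codon 1: CCG → Pro.
After the substitution the codon is CAG → Gln.
Pro ≠ Gln, so this is a missense mutation.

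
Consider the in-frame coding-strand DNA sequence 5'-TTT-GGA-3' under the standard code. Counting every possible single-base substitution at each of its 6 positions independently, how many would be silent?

4

Codon 1 (TTT, Phe): 1 synonymous substitution.
Codon 2 (GGA, Gly): 3 synonymous substitutions.
Total: 1 + 3 = 4.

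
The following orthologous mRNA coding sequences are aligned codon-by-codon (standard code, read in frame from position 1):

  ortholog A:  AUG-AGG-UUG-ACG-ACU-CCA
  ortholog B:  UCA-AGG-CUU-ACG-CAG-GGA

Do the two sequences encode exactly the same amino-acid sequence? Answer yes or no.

Codon 1: AUG Met / UCA Ser — nonsynonymous.
Codon 2: AGG Arg / AGG Arg — identical.
Codon 3: UUG Leu / CUU Leu — synonymous.
Codon 4: ACG Thr / ACG Thr — identical.
Codon 5: ACU Thr / CAG Gln — nonsynonymous.
Codon 6: CCA Pro / GGA Gly — nonsynonymous.
Nonsynonymous differences: 3 → different protein.

no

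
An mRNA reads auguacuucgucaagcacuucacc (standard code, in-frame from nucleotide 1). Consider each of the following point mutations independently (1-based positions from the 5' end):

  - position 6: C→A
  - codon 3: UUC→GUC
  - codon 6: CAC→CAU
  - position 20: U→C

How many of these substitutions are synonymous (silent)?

Codon 2: UAC (Tyr) → UAA (Stop) — nonsense.
Codon 3: UUC (Phe) → GUC (Val) — missense.
Codon 6: CAC (His) → CAU (His) — synonymous.
Codon 7: UUC (Phe) → UCC (Ser) — missense.
Synonymous: 1 of 4.

1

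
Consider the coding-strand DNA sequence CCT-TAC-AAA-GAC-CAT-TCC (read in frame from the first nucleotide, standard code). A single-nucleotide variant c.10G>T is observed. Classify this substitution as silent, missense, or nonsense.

missense

Position 10 falls in codon 4: GAC → Asp.
After the substitution the codon is TAC → Tyr.
Asp ≠ Tyr, so this is a missense mutation.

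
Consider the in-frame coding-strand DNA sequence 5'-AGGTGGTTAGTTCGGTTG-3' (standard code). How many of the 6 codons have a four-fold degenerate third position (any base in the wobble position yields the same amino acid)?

2

Codon 1 AGG (Arg): third position 2-fold.
Codon 2 TGG (Trp): third position 1-fold.
Codon 3 TTA (Leu): third position 2-fold.
Codon 4 GTT (Val): third position 4-fold.
Codon 5 CGG (Arg): third position 4-fold.
Codon 6 TTG (Leu): third position 2-fold.
Four-fold degenerate third positions: 2.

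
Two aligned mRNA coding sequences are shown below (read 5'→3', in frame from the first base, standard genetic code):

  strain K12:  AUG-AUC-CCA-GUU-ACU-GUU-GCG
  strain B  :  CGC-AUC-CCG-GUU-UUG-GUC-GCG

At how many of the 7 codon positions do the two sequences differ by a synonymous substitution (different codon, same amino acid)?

Codon 1: AUG Met / CGC Arg — nonsynonymous.
Codon 2: AUC Ile / AUC Ile — identical.
Codon 3: CCA Pro / CCG Pro — synonymous.
Codon 4: GUU Val / GUU Val — identical.
Codon 5: ACU Thr / UUG Leu — nonsynonymous.
Codon 6: GUU Val / GUC Val — synonymous.
Codon 7: GCG Ala / GCG Ala — identical.
Synonymous differences: 2.

2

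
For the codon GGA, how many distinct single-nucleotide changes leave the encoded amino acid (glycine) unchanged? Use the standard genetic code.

Position 1: none → 0 synonymous.
Position 2: none → 0 synonymous.
Position 3: GGU, GGC, GGG → 3 synonymous.
Total: 0 + 0 + 3 = 3.

3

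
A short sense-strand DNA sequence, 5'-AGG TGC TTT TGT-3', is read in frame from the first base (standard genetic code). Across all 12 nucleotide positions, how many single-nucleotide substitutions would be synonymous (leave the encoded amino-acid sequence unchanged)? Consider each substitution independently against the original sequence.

Codon 1 (AGG, Arg): 2 synonymous substitutions.
Codon 2 (TGC, Cys): 1 synonymous substitution.
Codon 3 (TTT, Phe): 1 synonymous substitution.
Codon 4 (TGT, Cys): 1 synonymous substitution.
Total: 2 + 1 + 1 + 1 = 5.

5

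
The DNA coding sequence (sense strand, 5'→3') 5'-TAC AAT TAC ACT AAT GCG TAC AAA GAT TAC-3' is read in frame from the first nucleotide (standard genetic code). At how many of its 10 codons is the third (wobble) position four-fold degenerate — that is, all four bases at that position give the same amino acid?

2

Codon 1 TAC (Tyr): third position 2-fold.
Codon 2 AAT (Asn): third position 2-fold.
Codon 3 TAC (Tyr): third position 2-fold.
Codon 4 ACT (Thr): third position 4-fold.
Codon 5 AAT (Asn): third position 2-fold.
Codon 6 GCG (Ala): third position 4-fold.
Codon 7 TAC (Tyr): third position 2-fold.
Codon 8 AAA (Lys): third position 2-fold.
Codon 9 GAT (Asp): third position 2-fold.
Codon 10 TAC (Tyr): third position 2-fold.
Four-fold degenerate third positions: 2.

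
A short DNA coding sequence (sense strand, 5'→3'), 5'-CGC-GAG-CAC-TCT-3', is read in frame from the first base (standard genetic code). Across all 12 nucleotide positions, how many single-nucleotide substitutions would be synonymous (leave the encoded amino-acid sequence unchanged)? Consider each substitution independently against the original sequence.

Codon 1 (CGC, Arg): 3 synonymous substitutions.
Codon 2 (GAG, Glu): 1 synonymous substitution.
Codon 3 (CAC, His): 1 synonymous substitution.
Codon 4 (TCT, Ser): 3 synonymous substitutions.
Total: 3 + 1 + 1 + 3 = 8.

8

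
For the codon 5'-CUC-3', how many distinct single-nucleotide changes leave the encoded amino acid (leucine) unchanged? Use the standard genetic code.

Position 1: none → 0 synonymous.
Position 2: none → 0 synonymous.
Position 3: CUU, CUA, CUG → 3 synonymous.
Total: 0 + 0 + 3 = 3.

3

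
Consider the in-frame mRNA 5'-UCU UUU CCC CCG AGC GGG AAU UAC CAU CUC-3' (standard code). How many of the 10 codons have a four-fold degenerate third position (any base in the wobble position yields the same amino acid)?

Codon 1 UCU (Ser): third position 4-fold.
Codon 2 UUU (Phe): third position 2-fold.
Codon 3 CCC (Pro): third position 4-fold.
Codon 4 CCG (Pro): third position 4-fold.
Codon 5 AGC (Ser): third position 2-fold.
Codon 6 GGG (Gly): third position 4-fold.
Codon 7 AAU (Asn): third position 2-fold.
Codon 8 UAC (Tyr): third position 2-fold.
Codon 9 CAU (His): third position 2-fold.
Codon 10 CUC (Leu): third position 4-fold.
Four-fold degenerate third positions: 5.

5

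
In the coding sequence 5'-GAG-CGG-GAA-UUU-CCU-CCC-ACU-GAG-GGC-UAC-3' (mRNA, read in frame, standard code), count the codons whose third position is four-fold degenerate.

5

Codon 1 GAG (Glu): third position 2-fold.
Codon 2 CGG (Arg): third position 4-fold.
Codon 3 GAA (Glu): third position 2-fold.
Codon 4 UUU (Phe): third position 2-fold.
Codon 5 CCU (Pro): third position 4-fold.
Codon 6 CCC (Pro): third position 4-fold.
Codon 7 ACU (Thr): third position 4-fold.
Codon 8 GAG (Glu): third position 2-fold.
Codon 9 GGC (Gly): third position 4-fold.
Codon 10 UAC (Tyr): third position 2-fold.
Four-fold degenerate third positions: 5.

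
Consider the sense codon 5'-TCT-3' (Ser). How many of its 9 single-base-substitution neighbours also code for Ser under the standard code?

Position 1: none → 0 synonymous.
Position 2: none → 0 synonymous.
Position 3: TCC, TCA, TCG → 3 synonymous.
Total: 0 + 0 + 3 = 3.

3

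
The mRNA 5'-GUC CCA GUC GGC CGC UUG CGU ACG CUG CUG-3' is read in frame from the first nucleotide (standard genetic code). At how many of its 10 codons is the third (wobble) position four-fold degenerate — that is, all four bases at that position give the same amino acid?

Codon 1 GUC (Val): third position 4-fold.
Codon 2 CCA (Pro): third position 4-fold.
Codon 3 GUC (Val): third position 4-fold.
Codon 4 GGC (Gly): third position 4-fold.
Codon 5 CGC (Arg): third position 4-fold.
Codon 6 UUG (Leu): third position 2-fold.
Codon 7 CGU (Arg): third position 4-fold.
Codon 8 ACG (Thr): third position 4-fold.
Codon 9 CUG (Leu): third position 4-fold.
Codon 10 CUG (Leu): third position 4-fold.
Four-fold degenerate third positions: 9.

9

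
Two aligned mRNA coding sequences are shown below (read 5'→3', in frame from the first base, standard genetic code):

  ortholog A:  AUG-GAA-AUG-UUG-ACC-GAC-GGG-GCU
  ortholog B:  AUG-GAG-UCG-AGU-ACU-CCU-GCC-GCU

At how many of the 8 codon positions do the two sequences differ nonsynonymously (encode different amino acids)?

Codon 1: AUG Met / AUG Met — identical.
Codon 2: GAA Glu / GAG Glu — synonymous.
Codon 3: AUG Met / UCG Ser — nonsynonymous.
Codon 4: UUG Leu / AGU Ser — nonsynonymous.
Codon 5: ACC Thr / ACU Thr — synonymous.
Codon 6: GAC Asp / CCU Pro — nonsynonymous.
Codon 7: GGG Gly / GCC Ala — nonsynonymous.
Codon 8: GCU Ala / GCU Ala — identical.
Nonsynonymous differences: 4.

4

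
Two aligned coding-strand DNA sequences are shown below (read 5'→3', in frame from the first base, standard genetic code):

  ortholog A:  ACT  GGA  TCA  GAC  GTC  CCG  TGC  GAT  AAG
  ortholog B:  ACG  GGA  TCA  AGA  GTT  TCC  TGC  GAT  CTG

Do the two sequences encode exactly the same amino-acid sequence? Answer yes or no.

Codon 1: ACT Thr / ACG Thr — synonymous.
Codon 2: GGA Gly / GGA Gly — identical.
Codon 3: TCA Ser / TCA Ser — identical.
Codon 4: GAC Asp / AGA Arg — nonsynonymous.
Codon 5: GTC Val / GTT Val — synonymous.
Codon 6: CCG Pro / TCC Ser — nonsynonymous.
Codon 7: TGC Cys / TGC Cys — identical.
Codon 8: GAT Asp / GAT Asp — identical.
Codon 9: AAG Lys / CTG Leu — nonsynonymous.
Nonsynonymous differences: 3 → different protein.

no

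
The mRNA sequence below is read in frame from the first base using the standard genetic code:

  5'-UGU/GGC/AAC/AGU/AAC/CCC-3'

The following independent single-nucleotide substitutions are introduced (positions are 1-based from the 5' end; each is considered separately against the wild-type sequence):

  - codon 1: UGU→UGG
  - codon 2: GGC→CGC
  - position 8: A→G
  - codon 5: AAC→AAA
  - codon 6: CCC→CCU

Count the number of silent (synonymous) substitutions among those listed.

1

Codon 1: UGU (Cys) → UGG (Trp) — missense.
Codon 2: GGC (Gly) → CGC (Arg) — missense.
Codon 3: AAC (Asn) → AGC (Ser) — missense.
Codon 5: AAC (Asn) → AAA (Lys) — missense.
Codon 6: CCC (Pro) → CCU (Pro) — synonymous.
Synonymous: 1 of 5.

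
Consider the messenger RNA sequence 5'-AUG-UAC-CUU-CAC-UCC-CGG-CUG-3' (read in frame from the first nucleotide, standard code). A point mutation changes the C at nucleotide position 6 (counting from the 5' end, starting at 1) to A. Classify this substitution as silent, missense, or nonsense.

nonsense

Position 6 falls in codon 2: UAC → Tyr.
After the substitution the codon is UAA → Stop.
The new codon is a stop codon, so this is a nonsense mutation.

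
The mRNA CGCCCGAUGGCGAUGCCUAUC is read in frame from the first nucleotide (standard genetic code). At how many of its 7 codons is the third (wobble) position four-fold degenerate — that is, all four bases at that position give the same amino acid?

Codon 1 CGC (Arg): third position 4-fold.
Codon 2 CCG (Pro): third position 4-fold.
Codon 3 AUG (Met): third position 1-fold.
Codon 4 GCG (Ala): third position 4-fold.
Codon 5 AUG (Met): third position 1-fold.
Codon 6 CCU (Pro): third position 4-fold.
Codon 7 AUC (Ile): third position 3-fold.
Four-fold degenerate third positions: 4.

4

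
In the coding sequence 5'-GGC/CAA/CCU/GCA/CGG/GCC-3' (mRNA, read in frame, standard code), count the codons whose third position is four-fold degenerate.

Codon 1 GGC (Gly): third position 4-fold.
Codon 2 CAA (Gln): third position 2-fold.
Codon 3 CCU (Pro): third position 4-fold.
Codon 4 GCA (Ala): third position 4-fold.
Codon 5 CGG (Arg): third position 4-fold.
Codon 6 GCC (Ala): third position 4-fold.
Four-fold degenerate third positions: 5.

5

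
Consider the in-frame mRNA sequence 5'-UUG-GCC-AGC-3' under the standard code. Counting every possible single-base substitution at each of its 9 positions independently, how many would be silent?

Codon 1 (UUG, Leu): 2 synonymous substitutions.
Codon 2 (GCC, Ala): 3 synonymous substitutions.
Codon 3 (AGC, Ser): 1 synonymous substitution.
Total: 2 + 3 + 1 = 6.

6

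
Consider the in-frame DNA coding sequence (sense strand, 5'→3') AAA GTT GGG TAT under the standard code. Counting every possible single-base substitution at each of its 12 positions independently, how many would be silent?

Codon 1 (AAA, Lys): 1 synonymous substitution.
Codon 2 (GTT, Val): 3 synonymous substitutions.
Codon 3 (GGG, Gly): 3 synonymous substitutions.
Codon 4 (TAT, Tyr): 1 synonymous substitution.
Total: 1 + 3 + 3 + 1 = 8.

8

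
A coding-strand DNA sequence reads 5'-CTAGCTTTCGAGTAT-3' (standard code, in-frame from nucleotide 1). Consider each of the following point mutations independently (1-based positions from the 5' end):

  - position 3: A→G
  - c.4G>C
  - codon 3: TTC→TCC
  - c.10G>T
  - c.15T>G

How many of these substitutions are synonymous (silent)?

Codon 1: CTA (Leu) → CTG (Leu) — synonymous.
Codon 2: GCT (Ala) → CCT (Pro) — missense.
Codon 3: TTC (Phe) → TCC (Ser) — missense.
Codon 4: GAG (Glu) → TAG (Stop) — nonsense.
Codon 5: TAT (Tyr) → TAG (Stop) — nonsense.
Synonymous: 1 of 5.

1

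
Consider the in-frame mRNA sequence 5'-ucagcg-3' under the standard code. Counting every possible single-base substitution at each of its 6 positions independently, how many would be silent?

Codon 1 (UCA, Ser): 3 synonymous substitutions.
Codon 2 (GCG, Ala): 3 synonymous substitutions.
Total: 3 + 3 = 6.

6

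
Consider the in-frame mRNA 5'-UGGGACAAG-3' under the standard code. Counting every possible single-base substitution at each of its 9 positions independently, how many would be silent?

2

Codon 1 (UGG, Trp): 0 synonymous substitutions.
Codon 2 (GAC, Asp): 1 synonymous substitution.
Codon 3 (AAG, Lys): 1 synonymous substitution.
Total: 0 + 1 + 1 = 2.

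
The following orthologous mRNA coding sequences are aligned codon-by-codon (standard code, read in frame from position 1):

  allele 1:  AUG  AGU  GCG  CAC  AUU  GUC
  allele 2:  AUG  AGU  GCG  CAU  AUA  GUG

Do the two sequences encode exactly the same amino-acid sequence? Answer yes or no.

yes

Codon 1: AUG Met / AUG Met — identical.
Codon 2: AGU Ser / AGU Ser — identical.
Codon 3: GCG Ala / GCG Ala — identical.
Codon 4: CAC His / CAU His — synonymous.
Codon 5: AUU Ile / AUA Ile — synonymous.
Codon 6: GUC Val / GUG Val — synonymous.
Nonsynonymous differences: 0 → same protein.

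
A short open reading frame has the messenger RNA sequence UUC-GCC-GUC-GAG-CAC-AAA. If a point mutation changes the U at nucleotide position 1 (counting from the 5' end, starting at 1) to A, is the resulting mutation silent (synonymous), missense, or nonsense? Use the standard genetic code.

missense

Position 1 falls in codon 1: UUC → Phe.
After the substitution the codon is AUC → Ile.
Phe ≠ Ile, so this is a missense mutation.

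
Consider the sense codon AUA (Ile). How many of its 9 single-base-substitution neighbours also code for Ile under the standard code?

2

Position 1: none → 0 synonymous.
Position 2: none → 0 synonymous.
Position 3: AUU, AUC → 2 synonymous.
Total: 0 + 0 + 2 = 2.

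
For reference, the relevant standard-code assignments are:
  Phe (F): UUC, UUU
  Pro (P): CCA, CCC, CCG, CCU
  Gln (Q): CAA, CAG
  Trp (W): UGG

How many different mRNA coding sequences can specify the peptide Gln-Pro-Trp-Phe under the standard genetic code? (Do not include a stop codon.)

16

Gln: 2 codons.
Pro: 4 codons.
Trp: 1 codon.
Phe: 2 codons.
2 × 4 × 1 × 2 = 16.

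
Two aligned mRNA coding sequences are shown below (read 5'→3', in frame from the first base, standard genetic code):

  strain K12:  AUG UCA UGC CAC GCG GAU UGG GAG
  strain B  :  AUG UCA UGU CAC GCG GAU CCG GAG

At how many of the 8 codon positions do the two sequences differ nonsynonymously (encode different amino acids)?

Codon 1: AUG Met / AUG Met — identical.
Codon 2: UCA Ser / UCA Ser — identical.
Codon 3: UGC Cys / UGU Cys — synonymous.
Codon 4: CAC His / CAC His — identical.
Codon 5: GCG Ala / GCG Ala — identical.
Codon 6: GAU Asp / GAU Asp — identical.
Codon 7: UGG Trp / CCG Pro — nonsynonymous.
Codon 8: GAG Glu / GAG Glu — identical.
Nonsynonymous differences: 1.

1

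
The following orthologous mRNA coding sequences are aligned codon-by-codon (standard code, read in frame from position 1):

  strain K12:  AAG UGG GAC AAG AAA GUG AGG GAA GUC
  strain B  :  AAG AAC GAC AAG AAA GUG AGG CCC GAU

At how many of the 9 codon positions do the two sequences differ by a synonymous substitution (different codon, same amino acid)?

0

Codon 1: AAG Lys / AAG Lys — identical.
Codon 2: UGG Trp / AAC Asn — nonsynonymous.
Codon 3: GAC Asp / GAC Asp — identical.
Codon 4: AAG Lys / AAG Lys — identical.
Codon 5: AAA Lys / AAA Lys — identical.
Codon 6: GUG Val / GUG Val — identical.
Codon 7: AGG Arg / AGG Arg — identical.
Codon 8: GAA Glu / CCC Pro — nonsynonymous.
Codon 9: GUC Val / GAU Asp — nonsynonymous.
Synonymous differences: 0.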